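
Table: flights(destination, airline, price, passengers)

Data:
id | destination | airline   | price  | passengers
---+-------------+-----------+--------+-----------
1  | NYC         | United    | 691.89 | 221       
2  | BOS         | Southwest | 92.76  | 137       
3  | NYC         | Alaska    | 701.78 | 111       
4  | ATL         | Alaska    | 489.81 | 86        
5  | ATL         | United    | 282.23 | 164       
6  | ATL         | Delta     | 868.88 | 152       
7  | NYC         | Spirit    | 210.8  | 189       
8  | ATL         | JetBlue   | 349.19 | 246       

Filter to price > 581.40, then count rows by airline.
SELECT airline, COUNT(*)
FROM flights
WHERE price > 581.40
GROUP BY airline

Note: WHERE filters rows before grouping.

Result:
  Alaska: 1
  Delta: 1
  United: 1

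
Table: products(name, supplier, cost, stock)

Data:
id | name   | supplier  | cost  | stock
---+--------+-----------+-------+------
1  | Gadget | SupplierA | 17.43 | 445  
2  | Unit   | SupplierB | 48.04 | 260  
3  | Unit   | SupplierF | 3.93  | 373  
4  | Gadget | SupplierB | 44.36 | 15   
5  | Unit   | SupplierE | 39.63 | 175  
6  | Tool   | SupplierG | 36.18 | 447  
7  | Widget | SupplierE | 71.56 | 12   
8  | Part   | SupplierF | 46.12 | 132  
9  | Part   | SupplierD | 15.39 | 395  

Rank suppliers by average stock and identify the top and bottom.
SELECT supplier, AVG(stock)
FROM products
GROUP BY supplier
ORDER BY AVG(stock)

All groups:
  SupplierE: 93.50
  SupplierB: 137.50
  SupplierF: 252.50
  SupplierD: 395.00
  SupplierA: 445.00
  SupplierG: 447.00

Highest: SupplierG (447.00)
Lowest: SupplierE (93.50)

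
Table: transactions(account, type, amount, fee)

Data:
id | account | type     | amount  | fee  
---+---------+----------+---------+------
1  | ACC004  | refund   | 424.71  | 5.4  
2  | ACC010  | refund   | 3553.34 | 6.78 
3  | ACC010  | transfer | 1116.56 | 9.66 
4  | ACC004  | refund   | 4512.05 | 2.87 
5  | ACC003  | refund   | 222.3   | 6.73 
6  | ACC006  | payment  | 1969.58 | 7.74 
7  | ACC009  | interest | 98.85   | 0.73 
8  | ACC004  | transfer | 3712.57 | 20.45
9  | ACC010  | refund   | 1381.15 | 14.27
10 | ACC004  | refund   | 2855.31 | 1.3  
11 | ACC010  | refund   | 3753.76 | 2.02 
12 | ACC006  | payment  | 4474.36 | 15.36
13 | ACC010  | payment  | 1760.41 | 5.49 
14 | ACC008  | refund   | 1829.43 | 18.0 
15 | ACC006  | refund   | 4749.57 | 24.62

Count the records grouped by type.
SELECT type, COUNT(*) as count
FROM transactions
GROUP BY type

Result:
  interest: 1
  payment: 3
  refund: 9
  transfer: 2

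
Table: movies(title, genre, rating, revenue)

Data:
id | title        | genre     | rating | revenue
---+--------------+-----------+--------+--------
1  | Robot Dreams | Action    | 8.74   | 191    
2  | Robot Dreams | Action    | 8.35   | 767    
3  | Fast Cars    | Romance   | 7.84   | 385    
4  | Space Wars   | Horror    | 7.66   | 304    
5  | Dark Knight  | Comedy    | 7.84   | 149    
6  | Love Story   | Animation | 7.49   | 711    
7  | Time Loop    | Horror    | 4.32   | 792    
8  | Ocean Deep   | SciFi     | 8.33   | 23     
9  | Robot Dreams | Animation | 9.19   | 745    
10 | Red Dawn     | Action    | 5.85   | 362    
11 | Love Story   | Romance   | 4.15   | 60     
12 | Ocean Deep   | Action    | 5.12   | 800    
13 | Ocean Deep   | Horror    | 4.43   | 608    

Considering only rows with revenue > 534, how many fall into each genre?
SELECT genre, COUNT(*)
FROM movies
WHERE revenue > 534
GROUP BY genre

Note: WHERE filters rows before grouping.

Result:
  Action: 2
  Animation: 2
  Horror: 2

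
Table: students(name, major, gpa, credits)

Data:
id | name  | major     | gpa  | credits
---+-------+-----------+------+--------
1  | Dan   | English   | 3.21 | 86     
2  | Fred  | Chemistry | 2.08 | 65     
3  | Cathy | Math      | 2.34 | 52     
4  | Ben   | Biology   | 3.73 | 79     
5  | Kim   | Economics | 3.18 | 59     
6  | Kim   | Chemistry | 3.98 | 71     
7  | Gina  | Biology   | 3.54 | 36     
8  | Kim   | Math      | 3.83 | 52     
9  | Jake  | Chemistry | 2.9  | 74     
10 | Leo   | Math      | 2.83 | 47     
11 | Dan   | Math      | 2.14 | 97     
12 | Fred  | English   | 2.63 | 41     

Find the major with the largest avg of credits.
SELECT major, AVG(credits) as val
FROM students
GROUP BY major
ORDER BY val DESC
LIMIT 1

Result: Chemistry with avg(credits) = 70.00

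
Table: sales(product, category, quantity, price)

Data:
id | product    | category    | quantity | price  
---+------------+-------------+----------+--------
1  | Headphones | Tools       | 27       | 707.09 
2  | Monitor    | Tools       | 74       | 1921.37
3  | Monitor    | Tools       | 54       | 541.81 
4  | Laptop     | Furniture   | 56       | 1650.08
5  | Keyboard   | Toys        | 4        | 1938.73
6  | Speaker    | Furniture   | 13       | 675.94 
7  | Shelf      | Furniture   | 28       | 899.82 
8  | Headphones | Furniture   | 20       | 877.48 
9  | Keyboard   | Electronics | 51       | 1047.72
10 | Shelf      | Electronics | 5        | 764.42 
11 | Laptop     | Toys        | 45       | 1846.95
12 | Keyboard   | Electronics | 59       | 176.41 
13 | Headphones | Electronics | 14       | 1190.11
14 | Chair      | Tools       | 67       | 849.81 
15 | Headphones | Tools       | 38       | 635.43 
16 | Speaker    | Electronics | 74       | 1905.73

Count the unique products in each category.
SELECT category, COUNT(DISTINCT product)
FROM sales
GROUP BY category

Result:
  Electronics: 4 distinct
  Furniture: 4 distinct
  Tools: 3 distinct
  Toys: 2 distinct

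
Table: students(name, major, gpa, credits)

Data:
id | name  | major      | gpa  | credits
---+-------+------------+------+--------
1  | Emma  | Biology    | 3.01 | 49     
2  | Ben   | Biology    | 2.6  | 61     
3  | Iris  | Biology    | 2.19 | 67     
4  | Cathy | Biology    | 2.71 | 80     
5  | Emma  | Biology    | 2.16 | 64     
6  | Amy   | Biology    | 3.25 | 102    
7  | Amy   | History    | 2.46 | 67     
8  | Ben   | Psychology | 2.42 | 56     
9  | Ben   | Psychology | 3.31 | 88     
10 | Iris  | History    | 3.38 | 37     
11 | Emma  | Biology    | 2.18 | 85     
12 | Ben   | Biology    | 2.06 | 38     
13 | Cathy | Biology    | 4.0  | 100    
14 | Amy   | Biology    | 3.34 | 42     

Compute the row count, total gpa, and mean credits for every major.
SELECT major,
       COUNT(*) as cnt,
       SUM(gpa) as total_gpa,
       AVG(credits) as avg_credits
FROM students
GROUP BY major

Result:
  Biology: 10 records, 27.50 total gpa, 68.80 avg credits
  History: 2 records, 5.84 total gpa, 52.00 avg credits
  Psychology: 2 records, 5.73 total gpa, 72.00 avg credits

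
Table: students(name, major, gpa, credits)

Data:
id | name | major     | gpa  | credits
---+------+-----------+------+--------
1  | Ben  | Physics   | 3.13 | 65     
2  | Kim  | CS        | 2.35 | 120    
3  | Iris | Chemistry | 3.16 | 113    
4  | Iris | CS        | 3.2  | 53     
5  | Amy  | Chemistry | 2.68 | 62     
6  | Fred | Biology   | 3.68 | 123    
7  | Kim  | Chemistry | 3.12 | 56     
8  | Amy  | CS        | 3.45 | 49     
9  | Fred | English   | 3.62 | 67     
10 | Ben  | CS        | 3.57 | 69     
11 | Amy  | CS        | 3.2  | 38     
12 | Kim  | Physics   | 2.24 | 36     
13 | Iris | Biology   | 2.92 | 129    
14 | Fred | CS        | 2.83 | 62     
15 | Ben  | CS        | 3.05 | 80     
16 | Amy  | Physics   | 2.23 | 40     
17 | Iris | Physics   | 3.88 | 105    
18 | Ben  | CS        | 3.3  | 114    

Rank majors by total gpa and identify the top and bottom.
SELECT major, SUM(gpa)
FROM students
GROUP BY major
ORDER BY SUM(gpa)

All groups:
  English: 3.62
  Biology: 6.60
  Chemistry: 8.96
  Physics: 11.48
  CS: 24.95

Highest: CS (24.95)
Lowest: English (3.62)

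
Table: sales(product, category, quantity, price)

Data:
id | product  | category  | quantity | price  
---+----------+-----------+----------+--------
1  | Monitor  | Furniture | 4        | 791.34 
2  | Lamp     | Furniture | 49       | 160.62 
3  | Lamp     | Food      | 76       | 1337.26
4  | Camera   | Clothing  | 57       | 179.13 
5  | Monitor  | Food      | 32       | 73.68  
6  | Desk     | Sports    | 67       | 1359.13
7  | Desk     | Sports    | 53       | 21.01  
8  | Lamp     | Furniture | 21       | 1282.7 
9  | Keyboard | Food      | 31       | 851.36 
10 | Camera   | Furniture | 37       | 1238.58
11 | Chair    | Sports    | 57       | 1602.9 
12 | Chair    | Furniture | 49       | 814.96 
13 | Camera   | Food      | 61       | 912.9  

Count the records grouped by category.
SELECT category, COUNT(*) as count
FROM sales
GROUP BY category

Result:
  Clothing: 1
  Food: 4
  Furniture: 5
  Sports: 3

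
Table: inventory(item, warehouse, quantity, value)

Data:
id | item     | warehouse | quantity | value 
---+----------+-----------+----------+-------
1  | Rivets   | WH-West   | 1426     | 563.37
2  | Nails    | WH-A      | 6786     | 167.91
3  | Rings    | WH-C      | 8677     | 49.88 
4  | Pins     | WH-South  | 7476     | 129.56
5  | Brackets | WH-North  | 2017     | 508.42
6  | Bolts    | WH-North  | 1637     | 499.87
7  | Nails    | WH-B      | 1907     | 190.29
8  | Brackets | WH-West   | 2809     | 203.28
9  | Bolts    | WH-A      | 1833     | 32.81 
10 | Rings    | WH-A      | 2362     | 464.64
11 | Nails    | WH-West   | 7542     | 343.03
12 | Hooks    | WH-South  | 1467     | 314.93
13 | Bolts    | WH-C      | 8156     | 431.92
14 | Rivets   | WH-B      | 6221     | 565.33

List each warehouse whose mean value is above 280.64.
SELECT warehouse, AVG(value)
FROM inventory
GROUP BY warehouse
HAVING AVG(value) > 280.64

Result:
  WH-B: avg=377.81
  WH-North: avg=504.15
  WH-West: avg=369.89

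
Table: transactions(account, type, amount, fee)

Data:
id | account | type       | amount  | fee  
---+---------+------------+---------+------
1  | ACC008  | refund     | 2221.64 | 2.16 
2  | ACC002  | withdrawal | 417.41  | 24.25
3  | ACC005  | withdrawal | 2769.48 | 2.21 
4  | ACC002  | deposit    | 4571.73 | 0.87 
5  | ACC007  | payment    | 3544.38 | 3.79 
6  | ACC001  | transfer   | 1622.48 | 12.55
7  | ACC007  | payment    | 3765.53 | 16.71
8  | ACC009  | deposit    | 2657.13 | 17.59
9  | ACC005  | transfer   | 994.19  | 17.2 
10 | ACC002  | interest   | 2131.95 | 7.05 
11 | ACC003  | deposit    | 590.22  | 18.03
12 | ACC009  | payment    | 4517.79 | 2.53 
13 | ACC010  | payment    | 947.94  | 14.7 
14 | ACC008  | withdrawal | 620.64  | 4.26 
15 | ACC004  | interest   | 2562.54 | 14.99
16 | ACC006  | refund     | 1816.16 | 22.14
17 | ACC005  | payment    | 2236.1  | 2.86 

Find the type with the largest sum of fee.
SELECT type, SUM(fee) as val
FROM transactions
GROUP BY type
ORDER BY val DESC
LIMIT 1

Result: payment with sum(fee) = 40.59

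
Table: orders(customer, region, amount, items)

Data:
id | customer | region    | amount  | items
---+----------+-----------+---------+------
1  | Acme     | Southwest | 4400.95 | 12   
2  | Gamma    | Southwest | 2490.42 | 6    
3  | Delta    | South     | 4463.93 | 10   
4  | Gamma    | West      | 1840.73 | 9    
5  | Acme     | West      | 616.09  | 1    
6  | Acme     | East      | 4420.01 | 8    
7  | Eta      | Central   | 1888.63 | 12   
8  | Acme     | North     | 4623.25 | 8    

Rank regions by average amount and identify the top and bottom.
SELECT region, AVG(amount)
FROM orders
GROUP BY region
ORDER BY AVG(amount)

All groups:
  West: 1228.41
  Central: 1888.63
  Southwest: 3445.69
  East: 4420.01
  South: 4463.93
  North: 4623.25

Highest: North (4623.25)
Lowest: West (1228.41)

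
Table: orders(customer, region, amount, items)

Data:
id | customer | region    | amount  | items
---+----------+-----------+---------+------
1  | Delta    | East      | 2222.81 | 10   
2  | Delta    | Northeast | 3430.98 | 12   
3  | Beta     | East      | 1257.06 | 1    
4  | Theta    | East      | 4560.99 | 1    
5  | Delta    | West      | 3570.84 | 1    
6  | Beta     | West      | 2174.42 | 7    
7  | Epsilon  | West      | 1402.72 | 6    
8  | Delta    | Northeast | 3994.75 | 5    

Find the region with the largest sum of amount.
SELECT region, SUM(amount) as val
FROM orders
GROUP BY region
ORDER BY val DESC
LIMIT 1

Result: East with sum(amount) = 8040.86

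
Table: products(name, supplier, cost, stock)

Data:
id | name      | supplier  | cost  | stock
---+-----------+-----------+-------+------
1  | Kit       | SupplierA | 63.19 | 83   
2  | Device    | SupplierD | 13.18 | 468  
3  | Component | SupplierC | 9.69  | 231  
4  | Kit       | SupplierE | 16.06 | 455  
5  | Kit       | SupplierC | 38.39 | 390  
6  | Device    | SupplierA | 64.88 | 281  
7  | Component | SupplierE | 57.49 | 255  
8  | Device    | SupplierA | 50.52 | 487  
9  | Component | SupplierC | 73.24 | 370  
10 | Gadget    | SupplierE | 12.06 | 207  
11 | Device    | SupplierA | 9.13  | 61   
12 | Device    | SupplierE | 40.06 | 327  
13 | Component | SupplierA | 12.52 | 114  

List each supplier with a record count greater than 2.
SELECT supplier, COUNT(*) as cnt
FROM products
GROUP BY supplier
HAVING COUNT(*) > 2

Result:
  SupplierA: 5
  SupplierC: 3
  SupplierE: 4

Note: HAVING filters groups after aggregation, WHERE filters rows before.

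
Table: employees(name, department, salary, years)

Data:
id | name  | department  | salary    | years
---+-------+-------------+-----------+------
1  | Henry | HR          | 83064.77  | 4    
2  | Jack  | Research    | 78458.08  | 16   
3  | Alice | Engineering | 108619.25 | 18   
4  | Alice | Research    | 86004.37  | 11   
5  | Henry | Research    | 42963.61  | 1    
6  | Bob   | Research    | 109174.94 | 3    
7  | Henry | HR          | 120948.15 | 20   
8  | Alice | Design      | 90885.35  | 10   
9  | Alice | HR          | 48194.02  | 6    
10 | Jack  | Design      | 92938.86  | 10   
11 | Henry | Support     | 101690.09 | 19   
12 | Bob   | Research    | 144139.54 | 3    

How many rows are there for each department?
SELECT department, COUNT(*) as count
FROM employees
GROUP BY department

Result:
  Design: 2
  Engineering: 1
  HR: 3
  Research: 5
  Support: 1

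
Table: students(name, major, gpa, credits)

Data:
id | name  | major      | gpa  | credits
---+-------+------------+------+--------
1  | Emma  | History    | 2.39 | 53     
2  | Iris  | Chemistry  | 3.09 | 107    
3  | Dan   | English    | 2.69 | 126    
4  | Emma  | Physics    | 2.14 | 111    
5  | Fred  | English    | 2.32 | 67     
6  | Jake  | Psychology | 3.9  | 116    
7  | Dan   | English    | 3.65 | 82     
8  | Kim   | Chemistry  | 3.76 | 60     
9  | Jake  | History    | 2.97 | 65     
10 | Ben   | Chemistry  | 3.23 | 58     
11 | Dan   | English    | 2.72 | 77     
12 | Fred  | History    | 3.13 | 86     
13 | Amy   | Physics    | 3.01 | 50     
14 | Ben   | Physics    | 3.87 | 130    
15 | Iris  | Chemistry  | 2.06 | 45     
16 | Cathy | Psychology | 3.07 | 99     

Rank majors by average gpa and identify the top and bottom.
SELECT major, AVG(gpa)
FROM students
GROUP BY major
ORDER BY AVG(gpa)

All groups:
  History: 2.83
  English: 2.85
  Physics: 3.01
  Chemistry: 3.04
  Psychology: 3.49

Highest: Psychology (3.49)
Lowest: History (2.83)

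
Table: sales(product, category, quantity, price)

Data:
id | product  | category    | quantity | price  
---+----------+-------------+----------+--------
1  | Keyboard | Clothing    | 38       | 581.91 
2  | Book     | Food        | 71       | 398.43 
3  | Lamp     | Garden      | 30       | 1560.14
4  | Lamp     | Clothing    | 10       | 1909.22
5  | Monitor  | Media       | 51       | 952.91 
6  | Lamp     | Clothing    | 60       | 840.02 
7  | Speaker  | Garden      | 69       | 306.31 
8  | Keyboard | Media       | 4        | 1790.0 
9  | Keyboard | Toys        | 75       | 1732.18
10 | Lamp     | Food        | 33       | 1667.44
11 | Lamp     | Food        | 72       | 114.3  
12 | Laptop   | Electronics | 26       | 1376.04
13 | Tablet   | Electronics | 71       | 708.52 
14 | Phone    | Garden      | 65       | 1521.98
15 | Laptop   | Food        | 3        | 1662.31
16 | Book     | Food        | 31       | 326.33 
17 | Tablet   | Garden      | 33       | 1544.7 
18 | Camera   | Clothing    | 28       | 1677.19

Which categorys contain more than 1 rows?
SELECT category, COUNT(*) as cnt
FROM sales
GROUP BY category
HAVING COUNT(*) > 1

Result:
  Clothing: 4
  Electronics: 2
  Food: 5
  Garden: 4
  Media: 2

Note: HAVING filters groups after aggregation, WHERE filters rows before.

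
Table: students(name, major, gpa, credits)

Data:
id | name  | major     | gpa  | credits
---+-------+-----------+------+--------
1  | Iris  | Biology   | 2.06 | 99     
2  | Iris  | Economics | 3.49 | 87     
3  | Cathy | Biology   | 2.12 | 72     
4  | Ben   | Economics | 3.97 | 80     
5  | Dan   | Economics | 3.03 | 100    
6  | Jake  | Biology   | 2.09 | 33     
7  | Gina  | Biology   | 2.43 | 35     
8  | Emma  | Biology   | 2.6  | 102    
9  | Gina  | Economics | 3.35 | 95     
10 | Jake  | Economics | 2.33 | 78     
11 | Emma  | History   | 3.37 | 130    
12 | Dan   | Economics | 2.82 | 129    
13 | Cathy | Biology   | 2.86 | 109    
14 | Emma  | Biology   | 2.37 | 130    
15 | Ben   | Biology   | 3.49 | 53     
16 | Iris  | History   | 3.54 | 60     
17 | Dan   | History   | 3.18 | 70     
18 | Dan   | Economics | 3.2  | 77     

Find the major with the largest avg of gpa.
SELECT major, AVG(gpa) as val
FROM students
GROUP BY major
ORDER BY val DESC
LIMIT 1

Result: History with avg(gpa) = 3.36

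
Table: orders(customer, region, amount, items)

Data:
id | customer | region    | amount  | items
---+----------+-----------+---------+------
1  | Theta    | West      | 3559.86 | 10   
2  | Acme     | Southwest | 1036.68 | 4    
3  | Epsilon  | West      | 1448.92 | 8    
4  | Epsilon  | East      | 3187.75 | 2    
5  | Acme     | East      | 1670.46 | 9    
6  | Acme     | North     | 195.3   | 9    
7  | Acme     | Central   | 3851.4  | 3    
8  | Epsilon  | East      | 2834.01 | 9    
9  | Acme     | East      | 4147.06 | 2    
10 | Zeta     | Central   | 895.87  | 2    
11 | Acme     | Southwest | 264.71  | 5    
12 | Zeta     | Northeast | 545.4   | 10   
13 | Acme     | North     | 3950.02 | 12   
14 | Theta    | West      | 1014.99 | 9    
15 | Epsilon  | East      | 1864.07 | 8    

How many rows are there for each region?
SELECT region, COUNT(*) as count
FROM orders
GROUP BY region

Result:
  Central: 2
  East: 5
  North: 2
  Northeast: 1
  Southwest: 2
  West: 3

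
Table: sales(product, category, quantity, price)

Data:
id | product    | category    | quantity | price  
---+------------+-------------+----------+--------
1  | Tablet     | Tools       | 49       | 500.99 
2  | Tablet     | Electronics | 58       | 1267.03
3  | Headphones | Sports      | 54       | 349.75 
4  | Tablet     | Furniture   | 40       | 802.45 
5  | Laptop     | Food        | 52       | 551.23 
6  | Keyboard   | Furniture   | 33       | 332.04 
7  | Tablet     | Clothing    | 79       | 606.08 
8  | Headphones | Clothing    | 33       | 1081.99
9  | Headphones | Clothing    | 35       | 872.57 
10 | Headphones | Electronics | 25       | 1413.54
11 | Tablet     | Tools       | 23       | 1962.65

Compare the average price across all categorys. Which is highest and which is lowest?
SELECT category, AVG(price)
FROM sales
GROUP BY category
ORDER BY AVG(price)

All groups:
  Sports: 349.75
  Food: 551.23
  Furniture: 567.25
  Clothing: 853.55
  Tools: 1231.82
  Electronics: 1340.29

Highest: Electronics (1340.29)
Lowest: Sports (349.75)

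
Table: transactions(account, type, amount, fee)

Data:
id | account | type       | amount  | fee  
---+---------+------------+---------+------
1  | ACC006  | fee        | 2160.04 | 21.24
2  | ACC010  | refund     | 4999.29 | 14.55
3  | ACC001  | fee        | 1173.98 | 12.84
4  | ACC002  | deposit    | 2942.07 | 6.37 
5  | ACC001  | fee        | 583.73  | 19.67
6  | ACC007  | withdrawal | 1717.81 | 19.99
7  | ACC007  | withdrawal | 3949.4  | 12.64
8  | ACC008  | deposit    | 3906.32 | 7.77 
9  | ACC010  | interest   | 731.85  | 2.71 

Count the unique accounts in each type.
SELECT type, COUNT(DISTINCT account)
FROM transactions
GROUP BY type

Result:
  deposit: 2 distinct
  fee: 2 distinct
  interest: 1 distinct
  refund: 1 distinct
  withdrawal: 1 distinct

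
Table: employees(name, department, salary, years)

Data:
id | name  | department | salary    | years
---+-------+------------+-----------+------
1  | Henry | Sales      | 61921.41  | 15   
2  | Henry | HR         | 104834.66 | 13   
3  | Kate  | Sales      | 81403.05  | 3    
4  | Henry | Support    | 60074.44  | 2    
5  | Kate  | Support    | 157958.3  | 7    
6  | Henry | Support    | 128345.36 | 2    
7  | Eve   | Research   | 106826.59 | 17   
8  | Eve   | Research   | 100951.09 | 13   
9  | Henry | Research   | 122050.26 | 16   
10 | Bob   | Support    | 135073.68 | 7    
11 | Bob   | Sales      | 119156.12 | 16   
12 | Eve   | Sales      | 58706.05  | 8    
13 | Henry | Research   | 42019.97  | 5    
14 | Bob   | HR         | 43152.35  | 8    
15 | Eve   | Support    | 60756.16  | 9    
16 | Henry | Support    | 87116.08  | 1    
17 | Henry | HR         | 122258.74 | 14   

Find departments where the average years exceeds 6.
SELECT department, AVG(years)
FROM employees
GROUP BY department
HAVING AVG(years) > 6

Result:
  HR: avg=11.67
  Research: avg=12.75
  Sales: avg=10.50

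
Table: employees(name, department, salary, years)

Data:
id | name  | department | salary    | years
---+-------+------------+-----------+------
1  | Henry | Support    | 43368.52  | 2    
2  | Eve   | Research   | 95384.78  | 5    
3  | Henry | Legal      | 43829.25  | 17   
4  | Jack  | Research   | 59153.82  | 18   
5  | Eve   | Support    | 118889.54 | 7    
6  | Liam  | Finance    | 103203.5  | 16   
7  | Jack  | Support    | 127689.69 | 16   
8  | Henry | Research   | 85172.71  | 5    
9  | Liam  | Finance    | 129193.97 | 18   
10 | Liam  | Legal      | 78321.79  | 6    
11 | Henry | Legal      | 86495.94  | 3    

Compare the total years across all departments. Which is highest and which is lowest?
SELECT department, SUM(years)
FROM employees
GROUP BY department
ORDER BY SUM(years)

All groups:
  Support: 25
  Legal: 26
  Research: 28
  Finance: 34

Highest: Finance (34)
Lowest: Support (25)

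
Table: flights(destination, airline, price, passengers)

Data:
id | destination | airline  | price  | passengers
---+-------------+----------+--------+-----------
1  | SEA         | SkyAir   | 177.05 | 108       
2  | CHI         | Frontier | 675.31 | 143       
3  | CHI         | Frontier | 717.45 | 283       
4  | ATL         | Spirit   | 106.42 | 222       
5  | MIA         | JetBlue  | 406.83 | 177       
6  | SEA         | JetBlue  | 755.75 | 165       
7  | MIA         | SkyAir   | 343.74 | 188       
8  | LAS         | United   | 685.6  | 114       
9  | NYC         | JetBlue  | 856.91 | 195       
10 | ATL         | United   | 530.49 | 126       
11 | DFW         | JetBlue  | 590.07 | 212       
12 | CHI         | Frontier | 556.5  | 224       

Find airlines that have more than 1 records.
SELECT airline, COUNT(*) as cnt
FROM flights
GROUP BY airline
HAVING COUNT(*) > 1

Result:
  Frontier: 3
  JetBlue: 4
  SkyAir: 2
  United: 2

Note: HAVING filters groups after aggregation, WHERE filters rows before.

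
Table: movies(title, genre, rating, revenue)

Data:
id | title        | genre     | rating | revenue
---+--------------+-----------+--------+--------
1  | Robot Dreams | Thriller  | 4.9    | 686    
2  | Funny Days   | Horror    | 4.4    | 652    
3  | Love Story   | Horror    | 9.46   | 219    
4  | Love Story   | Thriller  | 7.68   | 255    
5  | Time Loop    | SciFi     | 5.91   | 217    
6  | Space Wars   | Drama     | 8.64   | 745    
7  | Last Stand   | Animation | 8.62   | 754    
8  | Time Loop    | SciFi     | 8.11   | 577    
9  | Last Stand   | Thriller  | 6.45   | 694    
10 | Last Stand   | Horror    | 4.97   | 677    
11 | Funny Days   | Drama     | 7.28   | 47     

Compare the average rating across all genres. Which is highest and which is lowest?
SELECT genre, AVG(rating)
FROM movies
GROUP BY genre
ORDER BY AVG(rating)

All groups:
  Horror: 6.28
  Thriller: 6.34
  SciFi: 7.01
  Drama: 7.96
  Animation: 8.62

Highest: Animation (8.62)
Lowest: Horror (6.28)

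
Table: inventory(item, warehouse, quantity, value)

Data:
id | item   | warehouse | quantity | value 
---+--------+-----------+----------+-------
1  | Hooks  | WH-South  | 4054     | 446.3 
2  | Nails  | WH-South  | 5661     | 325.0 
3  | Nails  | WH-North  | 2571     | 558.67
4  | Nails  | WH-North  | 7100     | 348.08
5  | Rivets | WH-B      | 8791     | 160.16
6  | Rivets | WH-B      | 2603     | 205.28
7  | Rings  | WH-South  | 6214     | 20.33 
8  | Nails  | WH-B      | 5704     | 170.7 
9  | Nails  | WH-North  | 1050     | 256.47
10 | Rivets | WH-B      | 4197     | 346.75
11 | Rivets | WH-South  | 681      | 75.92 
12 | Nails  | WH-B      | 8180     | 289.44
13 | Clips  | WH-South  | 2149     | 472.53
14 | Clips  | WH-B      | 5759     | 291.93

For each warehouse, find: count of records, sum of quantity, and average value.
SELECT warehouse,
       COUNT(*) as cnt,
       SUM(quantity) as total_quantity,
       AVG(value) as avg_value
FROM inventory
GROUP BY warehouse

Result:
  WH-B: 6 records, 35234 total quantity, 244.04 avg value
  WH-North: 3 records, 10721 total quantity, 387.74 avg value
  WH-South: 5 records, 18759 total quantity, 268.02 avg value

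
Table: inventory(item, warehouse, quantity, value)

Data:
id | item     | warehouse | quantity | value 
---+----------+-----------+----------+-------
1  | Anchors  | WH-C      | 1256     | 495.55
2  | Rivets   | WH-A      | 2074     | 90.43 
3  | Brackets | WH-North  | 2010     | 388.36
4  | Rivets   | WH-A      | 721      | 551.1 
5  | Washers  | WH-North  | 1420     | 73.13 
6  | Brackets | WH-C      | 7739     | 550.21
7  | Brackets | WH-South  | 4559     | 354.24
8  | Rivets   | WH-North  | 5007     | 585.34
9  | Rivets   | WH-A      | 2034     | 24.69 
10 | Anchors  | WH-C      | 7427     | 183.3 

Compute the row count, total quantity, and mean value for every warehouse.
SELECT warehouse,
       COUNT(*) as cnt,
       SUM(quantity) as total_quantity,
       AVG(value) as avg_value
FROM inventory
GROUP BY warehouse

Result:
  WH-A: 3 records, 4829 total quantity, 222.07 avg value
  WH-C: 3 records, 16422 total quantity, 409.69 avg value
  WH-North: 3 records, 8437 total quantity, 348.94 avg value
  WH-South: 1 records, 4559 total quantity, 354.24 avg value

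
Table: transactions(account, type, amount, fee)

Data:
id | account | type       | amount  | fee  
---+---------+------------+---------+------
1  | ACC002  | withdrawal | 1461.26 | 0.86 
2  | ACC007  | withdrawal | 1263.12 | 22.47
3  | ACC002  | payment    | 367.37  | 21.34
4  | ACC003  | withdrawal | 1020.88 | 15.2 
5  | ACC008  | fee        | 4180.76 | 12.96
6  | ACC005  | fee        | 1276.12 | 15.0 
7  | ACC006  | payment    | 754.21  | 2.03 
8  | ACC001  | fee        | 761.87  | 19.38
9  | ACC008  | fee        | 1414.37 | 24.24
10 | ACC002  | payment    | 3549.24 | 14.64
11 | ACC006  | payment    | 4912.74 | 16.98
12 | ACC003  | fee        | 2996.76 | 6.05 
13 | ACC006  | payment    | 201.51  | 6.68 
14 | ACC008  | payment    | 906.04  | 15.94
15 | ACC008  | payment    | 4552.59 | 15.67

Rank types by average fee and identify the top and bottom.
SELECT type, AVG(fee)
FROM transactions
GROUP BY type
ORDER BY AVG(fee)

All groups:
  withdrawal: 12.84
  payment: 13.33
  fee: 15.53

Highest: fee (15.53)
Lowest: withdrawal (12.84)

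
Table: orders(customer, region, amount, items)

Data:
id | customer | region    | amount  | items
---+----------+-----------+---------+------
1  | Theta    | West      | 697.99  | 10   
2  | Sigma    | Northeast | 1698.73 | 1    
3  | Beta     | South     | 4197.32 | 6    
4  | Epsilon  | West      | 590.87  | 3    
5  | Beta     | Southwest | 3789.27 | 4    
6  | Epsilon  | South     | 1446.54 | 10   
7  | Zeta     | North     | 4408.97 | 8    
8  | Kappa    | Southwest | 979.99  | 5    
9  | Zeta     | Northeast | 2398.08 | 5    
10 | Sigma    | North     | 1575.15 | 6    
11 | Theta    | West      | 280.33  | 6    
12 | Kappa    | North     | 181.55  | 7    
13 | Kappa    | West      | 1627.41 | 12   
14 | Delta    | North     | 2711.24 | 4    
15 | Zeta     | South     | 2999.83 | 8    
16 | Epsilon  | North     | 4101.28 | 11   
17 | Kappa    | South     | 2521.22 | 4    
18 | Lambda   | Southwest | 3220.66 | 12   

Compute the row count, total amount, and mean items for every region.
SELECT region,
       COUNT(*) as cnt,
       SUM(amount) as total_amount,
       AVG(items) as avg_items
FROM orders
GROUP BY region

Result:
  North: 5 records, 12978.19 total amount, 7.20 avg items
  Northeast: 2 records, 4096.81 total amount, 3.00 avg items
  South: 4 records, 11164.91 total amount, 7.00 avg items
  Southwest: 3 records, 7989.92 total amount, 7.00 avg items
  West: 4 records, 3196.60 total amount, 7.75 avg items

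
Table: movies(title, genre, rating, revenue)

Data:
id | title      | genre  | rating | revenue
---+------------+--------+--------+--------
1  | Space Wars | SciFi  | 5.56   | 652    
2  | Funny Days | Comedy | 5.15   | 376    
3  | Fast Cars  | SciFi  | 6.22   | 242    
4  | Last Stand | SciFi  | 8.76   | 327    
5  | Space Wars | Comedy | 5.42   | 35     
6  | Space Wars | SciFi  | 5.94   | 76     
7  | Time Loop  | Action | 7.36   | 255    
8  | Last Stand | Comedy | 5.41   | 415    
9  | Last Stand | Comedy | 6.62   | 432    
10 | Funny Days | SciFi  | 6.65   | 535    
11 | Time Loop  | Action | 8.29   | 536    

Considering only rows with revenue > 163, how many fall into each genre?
SELECT genre, COUNT(*)
FROM movies
WHERE revenue > 163
GROUP BY genre

Note: WHERE filters rows before grouping.

Result:
  Action: 2
  Comedy: 3
  SciFi: 4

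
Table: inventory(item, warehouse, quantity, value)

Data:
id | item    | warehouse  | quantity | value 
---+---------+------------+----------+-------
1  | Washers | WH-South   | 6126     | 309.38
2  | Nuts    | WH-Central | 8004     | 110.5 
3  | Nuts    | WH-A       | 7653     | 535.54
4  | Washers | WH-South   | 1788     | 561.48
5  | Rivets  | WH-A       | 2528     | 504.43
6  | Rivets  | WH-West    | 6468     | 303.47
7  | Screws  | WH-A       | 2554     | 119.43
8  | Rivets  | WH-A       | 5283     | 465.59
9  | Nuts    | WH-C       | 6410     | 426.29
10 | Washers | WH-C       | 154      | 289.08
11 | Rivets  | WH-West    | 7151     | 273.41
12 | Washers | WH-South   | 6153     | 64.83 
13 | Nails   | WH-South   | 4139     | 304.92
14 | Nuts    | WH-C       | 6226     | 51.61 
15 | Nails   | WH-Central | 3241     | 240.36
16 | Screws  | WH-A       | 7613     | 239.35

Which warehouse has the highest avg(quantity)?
SELECT warehouse, AVG(quantity) as val
FROM inventory
GROUP BY warehouse
ORDER BY val DESC
LIMIT 1

Result: WH-West with avg(quantity) = 6809.50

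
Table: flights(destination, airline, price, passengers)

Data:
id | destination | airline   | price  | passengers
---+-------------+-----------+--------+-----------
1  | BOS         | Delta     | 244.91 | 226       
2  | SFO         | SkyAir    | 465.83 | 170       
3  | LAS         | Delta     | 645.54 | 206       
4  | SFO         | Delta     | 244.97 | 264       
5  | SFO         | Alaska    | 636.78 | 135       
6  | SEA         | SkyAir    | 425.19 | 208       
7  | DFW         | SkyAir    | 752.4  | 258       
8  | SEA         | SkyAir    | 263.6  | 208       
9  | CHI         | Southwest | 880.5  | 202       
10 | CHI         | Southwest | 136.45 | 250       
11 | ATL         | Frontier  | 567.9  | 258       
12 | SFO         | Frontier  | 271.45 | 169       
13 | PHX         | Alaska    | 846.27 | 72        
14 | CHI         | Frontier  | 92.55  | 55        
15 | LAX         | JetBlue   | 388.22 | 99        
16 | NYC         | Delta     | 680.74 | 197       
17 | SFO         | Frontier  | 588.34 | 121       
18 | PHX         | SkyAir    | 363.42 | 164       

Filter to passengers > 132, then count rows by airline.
SELECT airline, COUNT(*)
FROM flights
WHERE passengers > 132
GROUP BY airline

Note: WHERE filters rows before grouping.

Result:
  Alaska: 1
  Delta: 4
  Frontier: 2
  SkyAir: 5
  Southwest: 2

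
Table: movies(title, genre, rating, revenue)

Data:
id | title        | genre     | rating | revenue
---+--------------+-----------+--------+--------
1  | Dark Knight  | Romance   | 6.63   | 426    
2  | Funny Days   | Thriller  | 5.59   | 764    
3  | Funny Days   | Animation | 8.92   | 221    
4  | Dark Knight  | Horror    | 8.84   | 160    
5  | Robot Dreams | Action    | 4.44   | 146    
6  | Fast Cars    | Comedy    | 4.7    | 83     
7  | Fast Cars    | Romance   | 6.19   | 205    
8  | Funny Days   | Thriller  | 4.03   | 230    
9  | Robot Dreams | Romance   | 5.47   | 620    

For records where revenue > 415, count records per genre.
SELECT genre, COUNT(*)
FROM movies
WHERE revenue > 415
GROUP BY genre

Note: WHERE filters rows before grouping.

Result:
  Romance: 2
  Thriller: 1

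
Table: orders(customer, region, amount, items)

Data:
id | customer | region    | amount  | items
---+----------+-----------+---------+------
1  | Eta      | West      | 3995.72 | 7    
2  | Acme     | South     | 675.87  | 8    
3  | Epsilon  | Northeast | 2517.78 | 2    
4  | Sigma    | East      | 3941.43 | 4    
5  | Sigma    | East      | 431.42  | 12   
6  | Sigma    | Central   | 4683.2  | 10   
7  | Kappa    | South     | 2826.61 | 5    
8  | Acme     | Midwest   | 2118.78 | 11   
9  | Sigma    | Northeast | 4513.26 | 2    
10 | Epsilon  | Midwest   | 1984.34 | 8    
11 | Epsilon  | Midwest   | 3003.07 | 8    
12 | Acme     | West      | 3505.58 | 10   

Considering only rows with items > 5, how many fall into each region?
SELECT region, COUNT(*)
FROM orders
WHERE items > 5
GROUP BY region

Note: WHERE filters rows before grouping.

Result:
  Central: 1
  East: 1
  Midwest: 3
  South: 1
  West: 2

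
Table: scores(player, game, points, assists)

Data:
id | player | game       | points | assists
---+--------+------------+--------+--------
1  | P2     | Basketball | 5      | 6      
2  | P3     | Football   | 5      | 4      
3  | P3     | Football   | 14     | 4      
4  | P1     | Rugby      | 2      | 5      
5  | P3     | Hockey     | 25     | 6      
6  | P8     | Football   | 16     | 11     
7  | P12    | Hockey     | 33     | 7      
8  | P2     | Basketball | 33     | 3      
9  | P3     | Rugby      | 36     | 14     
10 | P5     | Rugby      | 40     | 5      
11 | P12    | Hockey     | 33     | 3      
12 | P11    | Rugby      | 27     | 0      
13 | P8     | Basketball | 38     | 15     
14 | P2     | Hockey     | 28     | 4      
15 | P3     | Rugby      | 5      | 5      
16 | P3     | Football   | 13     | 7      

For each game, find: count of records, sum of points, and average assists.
SELECT game,
       COUNT(*) as cnt,
       SUM(points) as total_points,
       AVG(assists) as avg_assists
FROM scores
GROUP BY game

Result:
  Basketball: 3 records, 76 total points, 8.00 avg assists
  Football: 4 records, 48 total points, 6.50 avg assists
  Hockey: 4 records, 119 total points, 5.00 avg assists
  Rugby: 5 records, 110 total points, 5.80 avg assists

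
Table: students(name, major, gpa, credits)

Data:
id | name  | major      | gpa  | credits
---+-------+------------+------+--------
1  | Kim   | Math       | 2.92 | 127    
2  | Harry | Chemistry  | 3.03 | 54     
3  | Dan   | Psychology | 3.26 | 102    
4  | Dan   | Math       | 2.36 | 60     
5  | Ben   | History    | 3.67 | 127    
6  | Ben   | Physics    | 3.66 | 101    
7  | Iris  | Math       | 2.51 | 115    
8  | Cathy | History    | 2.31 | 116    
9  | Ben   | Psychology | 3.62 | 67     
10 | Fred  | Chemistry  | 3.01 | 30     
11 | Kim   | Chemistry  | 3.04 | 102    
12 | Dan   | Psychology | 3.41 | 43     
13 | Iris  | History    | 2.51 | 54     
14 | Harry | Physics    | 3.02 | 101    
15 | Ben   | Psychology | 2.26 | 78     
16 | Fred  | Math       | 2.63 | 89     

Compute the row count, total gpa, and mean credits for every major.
SELECT major,
       COUNT(*) as cnt,
       SUM(gpa) as total_gpa,
       AVG(credits) as avg_credits
FROM students
GROUP BY major

Result:
  Chemistry: 3 records, 9.08 total gpa, 62.00 avg credits
  History: 3 records, 8.49 total gpa, 99.00 avg credits
  Math: 4 records, 10.42 total gpa, 97.75 avg credits
  Physics: 2 records, 6.68 total gpa, 101.00 avg credits
  Psychology: 4 records, 12.55 total gpa, 72.50 avg credits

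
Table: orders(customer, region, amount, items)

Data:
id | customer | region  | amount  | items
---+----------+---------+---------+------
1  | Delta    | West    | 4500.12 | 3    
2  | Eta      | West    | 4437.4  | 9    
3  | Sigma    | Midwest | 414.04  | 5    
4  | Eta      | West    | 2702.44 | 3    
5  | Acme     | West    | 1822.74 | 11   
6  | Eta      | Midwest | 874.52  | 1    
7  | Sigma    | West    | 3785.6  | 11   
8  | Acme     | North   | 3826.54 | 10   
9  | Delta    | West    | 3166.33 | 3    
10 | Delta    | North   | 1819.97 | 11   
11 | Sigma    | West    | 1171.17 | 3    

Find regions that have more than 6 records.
SELECT region, COUNT(*) as cnt
FROM orders
GROUP BY region
HAVING COUNT(*) > 6

Result:
  West: 7

Note: HAVING filters groups after aggregation, WHERE filters rows before.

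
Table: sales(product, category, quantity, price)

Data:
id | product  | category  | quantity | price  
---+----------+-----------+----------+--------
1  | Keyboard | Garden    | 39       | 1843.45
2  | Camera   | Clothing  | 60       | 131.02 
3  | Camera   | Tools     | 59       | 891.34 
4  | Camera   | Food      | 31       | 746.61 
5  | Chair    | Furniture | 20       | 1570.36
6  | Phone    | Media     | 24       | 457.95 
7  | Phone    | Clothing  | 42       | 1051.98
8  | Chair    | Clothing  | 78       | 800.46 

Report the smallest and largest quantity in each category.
SELECT category, MIN(quantity), MAX(quantity)
FROM sales
GROUP BY category

Result:
  Clothing: min=42, max=78
  Food: min=31, max=31
  Furniture: min=20, max=20
  Garden: min=39, max=39
  Media: min=24, max=24
  Tools: min=59, max=59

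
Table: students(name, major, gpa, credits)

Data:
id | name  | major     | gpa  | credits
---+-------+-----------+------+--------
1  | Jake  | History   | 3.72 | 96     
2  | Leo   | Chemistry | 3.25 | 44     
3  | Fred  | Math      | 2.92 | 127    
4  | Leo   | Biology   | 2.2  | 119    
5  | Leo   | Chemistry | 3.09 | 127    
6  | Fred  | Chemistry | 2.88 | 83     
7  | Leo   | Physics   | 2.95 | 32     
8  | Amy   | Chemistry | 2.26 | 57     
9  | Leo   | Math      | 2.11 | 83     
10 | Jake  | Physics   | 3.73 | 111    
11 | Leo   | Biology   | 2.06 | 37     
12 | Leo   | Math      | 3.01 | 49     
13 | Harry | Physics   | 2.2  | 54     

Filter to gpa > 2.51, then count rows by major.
SELECT major, COUNT(*)
FROM students
WHERE gpa > 2.51
GROUP BY major

Note: WHERE filters rows before grouping.

Result:
  Chemistry: 3
  History: 1
  Math: 2
  Physics: 2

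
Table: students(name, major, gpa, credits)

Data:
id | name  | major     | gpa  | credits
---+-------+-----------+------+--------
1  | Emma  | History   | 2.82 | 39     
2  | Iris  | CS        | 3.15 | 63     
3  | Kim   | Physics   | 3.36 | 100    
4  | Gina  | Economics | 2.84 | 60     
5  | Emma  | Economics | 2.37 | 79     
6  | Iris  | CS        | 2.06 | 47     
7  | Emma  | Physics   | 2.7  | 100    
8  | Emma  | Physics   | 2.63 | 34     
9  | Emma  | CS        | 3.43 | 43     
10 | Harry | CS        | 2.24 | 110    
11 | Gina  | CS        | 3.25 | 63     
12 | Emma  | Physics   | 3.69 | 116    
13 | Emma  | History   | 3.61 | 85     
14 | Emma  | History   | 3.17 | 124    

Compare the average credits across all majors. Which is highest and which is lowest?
SELECT major, AVG(credits)
FROM students
GROUP BY major
ORDER BY AVG(credits)

All groups:
  CS: 65.20
  Economics: 69.50
  History: 82.67
  Physics: 87.50

Highest: Physics (87.50)
Lowest: CS (65.20)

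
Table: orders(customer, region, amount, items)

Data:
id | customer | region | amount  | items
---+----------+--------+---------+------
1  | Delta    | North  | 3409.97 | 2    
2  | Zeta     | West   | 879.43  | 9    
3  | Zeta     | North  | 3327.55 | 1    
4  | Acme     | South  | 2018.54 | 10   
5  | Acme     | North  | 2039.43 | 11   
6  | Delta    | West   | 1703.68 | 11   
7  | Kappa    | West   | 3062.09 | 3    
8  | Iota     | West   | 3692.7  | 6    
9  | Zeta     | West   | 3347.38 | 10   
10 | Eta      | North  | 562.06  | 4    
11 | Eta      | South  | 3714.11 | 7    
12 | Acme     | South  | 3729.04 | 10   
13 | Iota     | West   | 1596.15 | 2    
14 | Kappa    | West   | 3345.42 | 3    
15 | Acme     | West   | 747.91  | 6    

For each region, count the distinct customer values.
SELECT region, COUNT(DISTINCT customer)
FROM orders
GROUP BY region

Result:
  North: 4 distinct
  South: 2 distinct
  West: 5 distinct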